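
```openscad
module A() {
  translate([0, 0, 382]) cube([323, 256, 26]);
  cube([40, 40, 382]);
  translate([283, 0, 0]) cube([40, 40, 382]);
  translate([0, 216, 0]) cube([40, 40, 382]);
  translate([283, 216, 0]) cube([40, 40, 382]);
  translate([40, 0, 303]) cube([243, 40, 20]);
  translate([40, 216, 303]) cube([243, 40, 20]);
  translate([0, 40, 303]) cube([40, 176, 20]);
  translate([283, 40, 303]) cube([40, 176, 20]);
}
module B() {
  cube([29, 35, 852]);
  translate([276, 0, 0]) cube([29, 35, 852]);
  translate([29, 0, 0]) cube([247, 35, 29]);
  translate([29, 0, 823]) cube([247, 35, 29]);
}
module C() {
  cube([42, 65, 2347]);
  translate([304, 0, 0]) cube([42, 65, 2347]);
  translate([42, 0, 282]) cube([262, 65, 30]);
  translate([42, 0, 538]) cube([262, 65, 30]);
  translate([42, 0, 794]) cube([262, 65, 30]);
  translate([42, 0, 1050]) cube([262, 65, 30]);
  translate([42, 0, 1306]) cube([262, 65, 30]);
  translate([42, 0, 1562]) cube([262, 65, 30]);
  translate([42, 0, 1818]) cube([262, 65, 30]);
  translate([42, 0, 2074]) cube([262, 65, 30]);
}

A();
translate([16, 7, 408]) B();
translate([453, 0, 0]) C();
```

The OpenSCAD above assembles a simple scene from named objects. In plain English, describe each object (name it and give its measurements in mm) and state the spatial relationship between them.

A is a simple wooden stool: a rectangular seat 323 mm (x) by 256 mm (y), 26 mm thick, top face at z = 408 mm, on four square legs, each 40×40 mm in cross-section. The legs rest on z = 0, each flush with a corner of the seat. Four stretchers, 40 mm wide and 20 mm tall, connect adjacent legs with their undersides at z = 303 mm, each running between the inner faces of the legs it joins and aligned with the legs' outer faces on the other axis.

B is a picture frame with a 247×794 mm rectangular opening (x by z) and a uniform 29 mm border on every side. Frame depth is 35 mm along y. It is built from two vertical stiles running the full outside height and two horizontal rails spanning the gap between the stiles.

C is a straight ladder. Two 42×65 mm vertical rails, 2347 mm tall, stand 346 mm apart (outside-to-outside) with their front faces coplanar on the −y side. 8 rungs, each 65 mm deep and 30 mm tall, span between the inner faces of the rails, front faces flush with the rails. The lowest rung's underside is at z = 282 mm and rungs are spaced 256 mm apart (underside to underside).

The picture frame is on top of the stool. The ladder is on the floor beside the stool on its +x side.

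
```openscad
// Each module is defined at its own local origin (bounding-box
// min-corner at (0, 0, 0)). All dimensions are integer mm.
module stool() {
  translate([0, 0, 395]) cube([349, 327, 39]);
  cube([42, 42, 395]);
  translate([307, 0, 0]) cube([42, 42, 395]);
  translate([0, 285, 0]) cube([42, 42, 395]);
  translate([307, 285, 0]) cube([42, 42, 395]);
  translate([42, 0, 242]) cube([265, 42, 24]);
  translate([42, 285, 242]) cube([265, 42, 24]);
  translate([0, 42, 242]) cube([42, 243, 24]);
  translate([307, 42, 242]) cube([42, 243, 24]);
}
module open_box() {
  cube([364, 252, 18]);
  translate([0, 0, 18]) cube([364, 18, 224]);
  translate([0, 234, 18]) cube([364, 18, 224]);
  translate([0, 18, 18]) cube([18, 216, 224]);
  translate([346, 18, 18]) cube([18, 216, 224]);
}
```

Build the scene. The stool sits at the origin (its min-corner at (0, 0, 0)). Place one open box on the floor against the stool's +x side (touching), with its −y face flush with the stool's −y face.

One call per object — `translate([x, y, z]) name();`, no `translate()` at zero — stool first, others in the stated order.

stool();
translate([349, 0, 0]) open_box();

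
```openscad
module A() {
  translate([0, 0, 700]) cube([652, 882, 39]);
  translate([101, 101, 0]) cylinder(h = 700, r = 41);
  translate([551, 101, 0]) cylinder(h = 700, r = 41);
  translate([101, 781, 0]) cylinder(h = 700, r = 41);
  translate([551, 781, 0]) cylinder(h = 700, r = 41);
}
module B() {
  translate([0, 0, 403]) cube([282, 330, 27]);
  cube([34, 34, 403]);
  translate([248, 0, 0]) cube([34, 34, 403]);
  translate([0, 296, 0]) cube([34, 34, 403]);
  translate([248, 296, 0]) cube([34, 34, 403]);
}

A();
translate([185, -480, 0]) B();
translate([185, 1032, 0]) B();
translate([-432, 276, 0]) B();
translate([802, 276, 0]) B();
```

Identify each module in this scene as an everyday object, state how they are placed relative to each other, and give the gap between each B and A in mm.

Each stool's nearest face is 150 mm from the table's bounding box.

A is a table. B is a stool. Four stools sit around the table at the −y, +y, −x, +x sides. The gap between each stool and the table is 150 mm.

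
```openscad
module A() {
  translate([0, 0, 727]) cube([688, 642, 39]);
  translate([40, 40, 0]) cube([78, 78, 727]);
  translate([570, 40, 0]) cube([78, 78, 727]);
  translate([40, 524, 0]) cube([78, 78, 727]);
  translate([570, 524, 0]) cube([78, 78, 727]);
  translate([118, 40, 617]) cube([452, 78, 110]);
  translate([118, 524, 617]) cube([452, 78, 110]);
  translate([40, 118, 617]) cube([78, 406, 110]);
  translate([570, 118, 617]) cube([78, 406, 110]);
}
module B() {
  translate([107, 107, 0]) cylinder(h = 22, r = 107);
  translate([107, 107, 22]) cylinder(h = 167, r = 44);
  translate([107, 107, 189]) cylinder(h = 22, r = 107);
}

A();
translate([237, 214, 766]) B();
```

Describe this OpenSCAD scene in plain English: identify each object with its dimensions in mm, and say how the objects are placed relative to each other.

A is a rectangular dining table. The top is 688×642×39 mm with its upper surface at z = 766 mm. It stands on four 78×78 mm square legs, each inset 40 mm from the nearest pair of top edges, running from the floor to the underside of the top. Four apron rails, 78 mm thick and 110 mm tall, run between adjacent legs with their top edges flush with the underside of the top and their outer faces flush with the legs' outer faces.

B is a spool: two coaxial disc flanges of radius 107 mm and thickness 22 mm, joined by a core cylinder of radius 44 mm and height 167 mm. The lower flange rests on z = 0 and the three cylinders share a vertical axis.

The spool is on top of the table, centred.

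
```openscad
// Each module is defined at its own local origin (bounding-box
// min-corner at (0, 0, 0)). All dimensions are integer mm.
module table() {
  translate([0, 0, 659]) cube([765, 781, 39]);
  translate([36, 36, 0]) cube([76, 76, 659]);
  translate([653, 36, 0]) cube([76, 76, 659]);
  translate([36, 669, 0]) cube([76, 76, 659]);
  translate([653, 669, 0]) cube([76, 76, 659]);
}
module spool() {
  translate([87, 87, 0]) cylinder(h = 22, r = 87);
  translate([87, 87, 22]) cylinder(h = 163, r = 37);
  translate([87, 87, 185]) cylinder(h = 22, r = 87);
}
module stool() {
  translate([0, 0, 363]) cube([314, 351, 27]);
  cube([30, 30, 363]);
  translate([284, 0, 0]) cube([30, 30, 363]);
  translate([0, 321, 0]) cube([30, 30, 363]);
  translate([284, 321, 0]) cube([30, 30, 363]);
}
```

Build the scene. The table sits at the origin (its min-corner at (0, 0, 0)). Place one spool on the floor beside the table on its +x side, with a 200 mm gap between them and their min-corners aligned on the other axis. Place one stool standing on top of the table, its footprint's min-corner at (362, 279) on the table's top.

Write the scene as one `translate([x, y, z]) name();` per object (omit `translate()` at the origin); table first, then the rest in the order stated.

table();
translate([965, 0, 0]) spool();
translate([362, 279, 698]) stool();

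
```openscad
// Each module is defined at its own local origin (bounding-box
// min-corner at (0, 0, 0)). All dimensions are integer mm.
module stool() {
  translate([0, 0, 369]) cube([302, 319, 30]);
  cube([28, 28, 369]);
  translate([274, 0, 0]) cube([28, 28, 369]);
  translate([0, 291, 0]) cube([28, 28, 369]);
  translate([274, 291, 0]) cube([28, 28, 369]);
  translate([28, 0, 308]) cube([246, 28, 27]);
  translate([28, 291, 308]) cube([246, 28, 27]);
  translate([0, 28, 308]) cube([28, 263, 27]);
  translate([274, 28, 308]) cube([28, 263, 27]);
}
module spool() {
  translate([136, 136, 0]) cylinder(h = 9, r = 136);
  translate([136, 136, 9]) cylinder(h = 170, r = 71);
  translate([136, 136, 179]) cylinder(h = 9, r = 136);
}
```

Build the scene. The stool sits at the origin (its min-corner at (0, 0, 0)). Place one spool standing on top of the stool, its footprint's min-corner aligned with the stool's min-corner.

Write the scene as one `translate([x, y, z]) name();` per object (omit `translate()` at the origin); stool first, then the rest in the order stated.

stool();
translate([0, 0, 399]) spool();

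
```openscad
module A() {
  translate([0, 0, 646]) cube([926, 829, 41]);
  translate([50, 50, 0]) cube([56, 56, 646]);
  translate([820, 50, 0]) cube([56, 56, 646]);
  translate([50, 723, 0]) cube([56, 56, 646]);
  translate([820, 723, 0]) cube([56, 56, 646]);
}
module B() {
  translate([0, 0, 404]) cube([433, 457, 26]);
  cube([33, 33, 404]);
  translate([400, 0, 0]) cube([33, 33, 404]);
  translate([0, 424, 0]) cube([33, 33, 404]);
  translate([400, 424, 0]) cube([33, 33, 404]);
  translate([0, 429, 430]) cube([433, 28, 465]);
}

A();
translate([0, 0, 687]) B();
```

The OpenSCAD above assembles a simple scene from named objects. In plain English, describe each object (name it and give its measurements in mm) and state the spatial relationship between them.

A is a table with a 926×829 mm rectangular top, 41 mm thick, top surface at z = 687 mm, supported by four 56×56 mm square legs, each inset 50 mm from the nearest pair of top edges, running from the floor.

B is a chair: 433×457 mm seat, 26 mm thick, top at z = 430 mm, on four 33 mm square corner legs flush with the seat edges. A 28 mm thick backrest slab spans the full seat width, extending 465 mm above the seat top, its back face flush with the seat's +y edge.

The chair is on top of the table.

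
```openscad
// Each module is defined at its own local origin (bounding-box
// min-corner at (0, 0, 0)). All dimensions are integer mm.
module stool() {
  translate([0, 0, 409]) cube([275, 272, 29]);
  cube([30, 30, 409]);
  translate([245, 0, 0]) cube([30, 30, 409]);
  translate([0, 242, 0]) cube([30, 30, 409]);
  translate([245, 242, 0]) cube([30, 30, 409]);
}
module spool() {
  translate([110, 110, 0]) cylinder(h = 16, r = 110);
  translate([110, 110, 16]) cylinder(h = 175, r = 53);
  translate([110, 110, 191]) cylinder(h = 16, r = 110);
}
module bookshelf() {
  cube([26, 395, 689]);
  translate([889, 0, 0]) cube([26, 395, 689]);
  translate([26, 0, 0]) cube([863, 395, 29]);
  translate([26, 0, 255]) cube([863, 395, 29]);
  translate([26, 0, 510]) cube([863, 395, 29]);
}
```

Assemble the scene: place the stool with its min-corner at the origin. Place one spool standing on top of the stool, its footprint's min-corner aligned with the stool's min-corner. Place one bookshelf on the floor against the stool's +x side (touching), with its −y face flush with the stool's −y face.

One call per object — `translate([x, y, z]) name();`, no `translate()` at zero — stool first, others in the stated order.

stool();
translate([0, 0, 438]) spool();
translate([275, 0, 0]) bookshelf();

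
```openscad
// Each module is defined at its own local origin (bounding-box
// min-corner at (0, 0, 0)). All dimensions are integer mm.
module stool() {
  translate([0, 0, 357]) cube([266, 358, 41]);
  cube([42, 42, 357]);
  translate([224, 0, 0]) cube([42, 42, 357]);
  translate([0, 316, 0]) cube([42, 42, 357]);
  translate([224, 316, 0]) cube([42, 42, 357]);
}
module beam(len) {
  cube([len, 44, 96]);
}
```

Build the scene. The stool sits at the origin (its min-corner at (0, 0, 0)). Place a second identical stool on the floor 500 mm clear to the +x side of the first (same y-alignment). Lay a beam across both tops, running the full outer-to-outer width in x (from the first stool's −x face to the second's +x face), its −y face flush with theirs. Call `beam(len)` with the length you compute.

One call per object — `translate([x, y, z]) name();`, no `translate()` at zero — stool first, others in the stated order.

stool();
translate([766, 0, 0]) stool();
translate([0, 0, 398]) beam(1032);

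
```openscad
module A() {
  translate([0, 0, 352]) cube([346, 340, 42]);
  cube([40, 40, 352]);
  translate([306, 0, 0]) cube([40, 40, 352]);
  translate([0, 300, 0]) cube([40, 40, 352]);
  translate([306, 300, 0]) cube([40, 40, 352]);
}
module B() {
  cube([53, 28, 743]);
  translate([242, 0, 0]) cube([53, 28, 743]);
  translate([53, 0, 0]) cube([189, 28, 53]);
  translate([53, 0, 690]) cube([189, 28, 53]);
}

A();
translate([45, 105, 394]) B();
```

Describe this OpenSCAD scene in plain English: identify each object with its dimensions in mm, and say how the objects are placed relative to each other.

A is a four-legged stool. The seat is a 346×340×42 mm slab whose top surface is at z = 394 mm; four square legs, each 40×40 mm in cross-section, run from the floor (z = 0) to the underside of the seat, each flush with a corner of the seat.

B is a picture frame with a 189×637 mm rectangular opening (x by z) and a uniform 53 mm border on every side. Frame depth is 28 mm along y. It is built from two vertical stiles running the full outside height and two horizontal rails spanning the gap between the stiles.

The picture frame is on top of the stool.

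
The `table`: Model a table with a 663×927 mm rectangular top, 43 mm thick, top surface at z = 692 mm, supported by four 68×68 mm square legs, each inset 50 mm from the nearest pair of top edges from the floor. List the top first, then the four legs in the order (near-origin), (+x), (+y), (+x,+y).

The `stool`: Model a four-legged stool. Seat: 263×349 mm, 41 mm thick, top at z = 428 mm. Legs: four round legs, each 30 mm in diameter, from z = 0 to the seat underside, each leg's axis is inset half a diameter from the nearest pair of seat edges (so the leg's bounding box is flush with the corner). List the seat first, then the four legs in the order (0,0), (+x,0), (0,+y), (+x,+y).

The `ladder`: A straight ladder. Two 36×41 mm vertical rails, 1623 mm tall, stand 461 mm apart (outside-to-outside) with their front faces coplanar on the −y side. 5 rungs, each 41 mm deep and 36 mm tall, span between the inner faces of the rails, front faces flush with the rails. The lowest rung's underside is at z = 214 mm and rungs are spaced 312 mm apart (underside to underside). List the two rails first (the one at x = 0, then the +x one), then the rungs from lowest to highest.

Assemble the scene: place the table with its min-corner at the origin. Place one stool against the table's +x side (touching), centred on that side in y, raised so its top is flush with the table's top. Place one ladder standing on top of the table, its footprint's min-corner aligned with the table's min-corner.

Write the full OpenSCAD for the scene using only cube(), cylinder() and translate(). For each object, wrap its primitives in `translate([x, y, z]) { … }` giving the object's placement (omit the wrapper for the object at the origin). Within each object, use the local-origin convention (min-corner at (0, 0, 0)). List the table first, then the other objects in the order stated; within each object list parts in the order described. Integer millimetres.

translate([0, 0, 649]) cube([663, 927, 43]);
translate([50, 50, 0]) cube([68, 68, 649]);
translate([545, 50, 0]) cube([68, 68, 649]);
translate([50, 809, 0]) cube([68, 68, 649]);
translate([545, 809, 0]) cube([68, 68, 649]);
translate([663, 289, 264]) {
  translate([0, 0, 387]) cube([263, 349, 41]);
  translate([15, 15, 0]) cylinder(h = 387, r = 15);
  translate([248, 15, 0]) cylinder(h = 387, r = 15);
  translate([15, 334, 0]) cylinder(h = 387, r = 15);
  translate([248, 334, 0]) cylinder(h = 387, r = 15);
}
translate([0, 0, 692]) {
  cube([36, 41, 1623]);
  translate([425, 0, 0]) cube([36, 41, 1623]);
  translate([36, 0, 214]) cube([389, 41, 36]);
  translate([36, 0, 526]) cube([389, 41, 36]);
  translate([36, 0, 838]) cube([389, 41, 36]);
  translate([36, 0, 1150]) cube([389, 41, 36]);
  translate([36, 0, 1462]) cube([389, 41, 36]);
}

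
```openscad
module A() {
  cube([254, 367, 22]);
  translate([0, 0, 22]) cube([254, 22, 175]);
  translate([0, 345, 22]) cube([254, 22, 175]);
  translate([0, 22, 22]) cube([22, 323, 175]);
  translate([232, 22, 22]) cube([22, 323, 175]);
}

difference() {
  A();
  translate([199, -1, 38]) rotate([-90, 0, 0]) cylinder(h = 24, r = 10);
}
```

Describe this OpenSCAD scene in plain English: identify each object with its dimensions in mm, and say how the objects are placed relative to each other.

A is an open-topped rectangular box: outside dimensions 254×367×197 mm, with a uniform wall and base thickness of 22 mm. The base is a full 254×367 slab on the floor; four walls sit on top of the base. The front and back walls (the −y and +y sides) span the full width; the two side walls fit between them.

The open box has a circular hole of radius 10 mm through its front wall, centred at (x = 199, z = 38).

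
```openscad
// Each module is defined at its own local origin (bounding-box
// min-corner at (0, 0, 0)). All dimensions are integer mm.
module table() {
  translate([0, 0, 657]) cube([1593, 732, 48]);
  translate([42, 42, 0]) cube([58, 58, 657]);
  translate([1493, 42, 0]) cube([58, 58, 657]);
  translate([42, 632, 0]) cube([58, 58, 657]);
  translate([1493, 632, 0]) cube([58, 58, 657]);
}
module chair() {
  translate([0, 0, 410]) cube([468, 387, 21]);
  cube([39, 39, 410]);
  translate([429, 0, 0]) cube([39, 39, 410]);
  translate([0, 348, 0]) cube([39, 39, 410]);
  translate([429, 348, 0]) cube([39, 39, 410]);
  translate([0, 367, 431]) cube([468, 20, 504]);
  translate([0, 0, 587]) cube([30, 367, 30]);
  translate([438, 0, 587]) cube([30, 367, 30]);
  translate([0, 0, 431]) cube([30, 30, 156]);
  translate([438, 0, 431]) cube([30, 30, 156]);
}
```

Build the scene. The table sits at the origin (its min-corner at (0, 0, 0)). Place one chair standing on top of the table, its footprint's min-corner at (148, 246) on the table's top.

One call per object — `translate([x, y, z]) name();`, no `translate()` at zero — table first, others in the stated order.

table();
translate([148, 246, 705]) chair();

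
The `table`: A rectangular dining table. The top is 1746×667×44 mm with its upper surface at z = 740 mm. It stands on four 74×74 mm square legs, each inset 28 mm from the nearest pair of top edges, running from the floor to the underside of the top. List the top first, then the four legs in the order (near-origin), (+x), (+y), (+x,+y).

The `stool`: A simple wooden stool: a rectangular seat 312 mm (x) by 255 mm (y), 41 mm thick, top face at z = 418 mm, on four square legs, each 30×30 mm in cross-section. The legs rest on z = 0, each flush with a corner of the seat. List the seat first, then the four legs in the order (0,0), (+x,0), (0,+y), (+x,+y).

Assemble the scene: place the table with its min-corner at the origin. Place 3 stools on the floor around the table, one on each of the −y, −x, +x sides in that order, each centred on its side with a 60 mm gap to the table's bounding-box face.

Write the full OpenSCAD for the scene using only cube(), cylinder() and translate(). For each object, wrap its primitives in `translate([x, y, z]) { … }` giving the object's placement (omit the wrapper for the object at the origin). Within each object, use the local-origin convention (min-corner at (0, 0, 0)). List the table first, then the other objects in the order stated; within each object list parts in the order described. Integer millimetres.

translate([0, 0, 696]) cube([1746, 667, 44]);
translate([28, 28, 0]) cube([74, 74, 696]);
translate([1644, 28, 0]) cube([74, 74, 696]);
translate([28, 565, 0]) cube([74, 74, 696]);
translate([1644, 565, 0]) cube([74, 74, 696]);
translate([717, -315, 0]) {
  translate([0, 0, 377]) cube([312, 255, 41]);
  cube([30, 30, 377]);
  translate([282, 0, 0]) cube([30, 30, 377]);
  translate([0, 225, 0]) cube([30, 30, 377]);
  translate([282, 225, 0]) cube([30, 30, 377]);
}
translate([-372, 206, 0]) {
  translate([0, 0, 377]) cube([312, 255, 41]);
  cube([30, 30, 377]);
  translate([282, 0, 0]) cube([30, 30, 377]);
  translate([0, 225, 0]) cube([30, 30, 377]);
  translate([282, 225, 0]) cube([30, 30, 377]);
}
translate([1806, 206, 0]) {
  translate([0, 0, 377]) cube([312, 255, 41]);
  cube([30, 30, 377]);
  translate([282, 0, 0]) cube([30, 30, 377]);
  translate([0, 225, 0]) cube([30, 30, 377]);
  translate([282, 225, 0]) cube([30, 30, 377]);
}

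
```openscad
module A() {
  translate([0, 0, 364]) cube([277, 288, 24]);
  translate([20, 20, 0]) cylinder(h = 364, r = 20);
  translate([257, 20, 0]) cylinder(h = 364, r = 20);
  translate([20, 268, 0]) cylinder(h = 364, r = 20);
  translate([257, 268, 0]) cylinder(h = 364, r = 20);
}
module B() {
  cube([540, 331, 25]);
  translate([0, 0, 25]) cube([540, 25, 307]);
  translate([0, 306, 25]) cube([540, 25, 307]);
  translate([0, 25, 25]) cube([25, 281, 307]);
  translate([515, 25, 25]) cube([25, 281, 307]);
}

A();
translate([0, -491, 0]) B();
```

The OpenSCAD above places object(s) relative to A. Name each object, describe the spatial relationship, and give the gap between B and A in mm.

The open box's nearest face is 160 mm from the stool's −y face.

A is a stool. B is an open box. The open box is on the floor beside the stool on its −y side. The gap between the open box and the stool is 160 mm.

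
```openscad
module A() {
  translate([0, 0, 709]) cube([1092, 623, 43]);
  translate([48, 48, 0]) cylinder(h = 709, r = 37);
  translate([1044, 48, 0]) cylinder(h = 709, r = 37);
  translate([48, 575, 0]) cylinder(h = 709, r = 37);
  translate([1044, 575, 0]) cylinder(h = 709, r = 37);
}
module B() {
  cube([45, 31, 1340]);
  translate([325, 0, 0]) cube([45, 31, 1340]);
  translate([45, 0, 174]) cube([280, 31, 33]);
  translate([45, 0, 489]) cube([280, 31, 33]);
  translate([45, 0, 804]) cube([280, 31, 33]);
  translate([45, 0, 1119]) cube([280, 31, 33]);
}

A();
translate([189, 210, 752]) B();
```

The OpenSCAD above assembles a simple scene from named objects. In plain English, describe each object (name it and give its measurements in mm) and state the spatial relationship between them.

A is a table: top 1092 mm (x) × 623 mm (y), 43 mm thick, upper face at z = 752 mm, on four round legs of 74 mm diameter, each leg's bounding box inset 11 mm from the nearest pair of top edges, running from z = 0 to the bottom of the top.

B is a straight ladder. Two 45×31 mm vertical rails, 1340 mm tall, stand 370 mm apart (outside-to-outside) with their front faces coplanar on the −y side. 4 rungs, each 31 mm deep and 33 mm tall, span between the inner faces of the rails, front faces flush with the rails. The lowest rung's underside is at z = 174 mm and rungs are spaced 315 mm apart (underside to underside).

The ladder is on top of the table.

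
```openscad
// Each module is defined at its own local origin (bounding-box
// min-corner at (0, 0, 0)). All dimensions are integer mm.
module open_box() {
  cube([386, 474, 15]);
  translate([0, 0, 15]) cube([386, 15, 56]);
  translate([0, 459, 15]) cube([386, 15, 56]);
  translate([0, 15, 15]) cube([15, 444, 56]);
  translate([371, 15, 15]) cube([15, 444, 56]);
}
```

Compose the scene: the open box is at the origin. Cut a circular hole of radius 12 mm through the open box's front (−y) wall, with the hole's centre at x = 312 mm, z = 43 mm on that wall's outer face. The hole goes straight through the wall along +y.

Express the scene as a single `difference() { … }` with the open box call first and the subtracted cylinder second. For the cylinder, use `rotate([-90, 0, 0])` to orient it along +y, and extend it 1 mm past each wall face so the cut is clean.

difference() {
  open_box();
  translate([312, -1, 43]) rotate([-90, 0, 0]) cylinder(h = 17, r = 12);
}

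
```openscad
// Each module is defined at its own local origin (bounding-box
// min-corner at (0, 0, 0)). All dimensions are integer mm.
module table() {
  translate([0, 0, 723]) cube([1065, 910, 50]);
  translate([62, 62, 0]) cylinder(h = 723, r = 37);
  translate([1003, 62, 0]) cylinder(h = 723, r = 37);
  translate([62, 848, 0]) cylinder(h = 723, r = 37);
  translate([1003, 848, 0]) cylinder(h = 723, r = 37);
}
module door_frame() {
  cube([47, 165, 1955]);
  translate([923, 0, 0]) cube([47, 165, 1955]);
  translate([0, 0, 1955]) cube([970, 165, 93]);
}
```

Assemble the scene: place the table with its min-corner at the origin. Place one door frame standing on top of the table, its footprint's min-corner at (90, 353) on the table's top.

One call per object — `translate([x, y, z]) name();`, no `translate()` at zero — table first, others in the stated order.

table();
translate([90, 353, 773]) door_frame();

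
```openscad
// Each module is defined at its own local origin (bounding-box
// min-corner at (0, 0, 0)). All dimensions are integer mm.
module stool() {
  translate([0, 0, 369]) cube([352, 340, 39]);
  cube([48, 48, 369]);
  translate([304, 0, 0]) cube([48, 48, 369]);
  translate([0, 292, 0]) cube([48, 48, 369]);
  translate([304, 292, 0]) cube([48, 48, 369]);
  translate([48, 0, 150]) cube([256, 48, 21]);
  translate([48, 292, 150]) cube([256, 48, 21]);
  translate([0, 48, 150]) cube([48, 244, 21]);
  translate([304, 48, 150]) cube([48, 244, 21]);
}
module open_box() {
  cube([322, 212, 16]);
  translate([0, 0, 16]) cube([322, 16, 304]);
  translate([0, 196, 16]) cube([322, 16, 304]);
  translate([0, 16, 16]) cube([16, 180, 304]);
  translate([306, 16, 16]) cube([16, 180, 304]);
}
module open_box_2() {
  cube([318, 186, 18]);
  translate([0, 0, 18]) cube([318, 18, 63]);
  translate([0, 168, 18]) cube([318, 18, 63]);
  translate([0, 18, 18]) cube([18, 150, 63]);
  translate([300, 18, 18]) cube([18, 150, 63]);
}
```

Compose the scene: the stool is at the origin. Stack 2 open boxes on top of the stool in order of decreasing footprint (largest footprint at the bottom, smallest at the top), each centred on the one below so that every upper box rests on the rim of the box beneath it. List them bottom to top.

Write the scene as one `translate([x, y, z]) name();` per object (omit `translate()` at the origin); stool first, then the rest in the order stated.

stool();
translate([15, 64, 408]) open_box();
translate([17, 77, 728]) open_box_2();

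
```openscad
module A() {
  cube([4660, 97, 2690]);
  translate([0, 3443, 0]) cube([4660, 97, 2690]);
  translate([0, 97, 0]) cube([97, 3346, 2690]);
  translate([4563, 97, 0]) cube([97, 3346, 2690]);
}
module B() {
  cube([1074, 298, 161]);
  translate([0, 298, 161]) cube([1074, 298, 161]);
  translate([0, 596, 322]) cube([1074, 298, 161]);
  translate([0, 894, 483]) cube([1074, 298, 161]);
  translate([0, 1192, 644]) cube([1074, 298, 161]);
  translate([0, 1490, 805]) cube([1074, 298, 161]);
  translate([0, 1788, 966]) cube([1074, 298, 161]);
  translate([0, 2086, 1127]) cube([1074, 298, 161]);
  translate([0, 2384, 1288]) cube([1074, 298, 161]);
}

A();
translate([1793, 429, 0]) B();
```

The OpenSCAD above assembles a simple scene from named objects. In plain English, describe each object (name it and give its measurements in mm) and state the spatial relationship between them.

A is the wall frame of a small rectangular building: four walls, each 2690 mm tall and 97 mm thick, enclosing a footprint 4660 mm (x) by 3540 mm (y) outside-to-outside, with no floor or roof. The front and back walls (the −y and +y sides) span the full width; the two side walls fit between them.

B is a straight staircase of 9 solid steps. Each step is 1074 mm wide (x), 298 mm deep (y, the going) and 161 mm tall (the rise). The first step rests on the floor; each subsequent step sits one going further in +y and one rise higher in +z, directly behind and above the previous step with no overlap.

The staircase sits inside the house frame, centred.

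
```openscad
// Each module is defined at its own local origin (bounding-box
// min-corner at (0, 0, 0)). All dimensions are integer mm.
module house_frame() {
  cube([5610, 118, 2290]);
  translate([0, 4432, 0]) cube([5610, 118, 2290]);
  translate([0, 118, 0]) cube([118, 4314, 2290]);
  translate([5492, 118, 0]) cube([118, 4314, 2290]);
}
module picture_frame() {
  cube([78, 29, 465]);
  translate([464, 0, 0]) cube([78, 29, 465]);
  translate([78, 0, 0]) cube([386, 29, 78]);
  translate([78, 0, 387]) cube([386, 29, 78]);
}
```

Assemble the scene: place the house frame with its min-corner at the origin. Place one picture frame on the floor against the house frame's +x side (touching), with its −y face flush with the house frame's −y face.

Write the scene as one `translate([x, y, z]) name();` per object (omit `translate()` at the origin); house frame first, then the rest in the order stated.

house_frame();
translate([5610, 0, 0]) picture_frame();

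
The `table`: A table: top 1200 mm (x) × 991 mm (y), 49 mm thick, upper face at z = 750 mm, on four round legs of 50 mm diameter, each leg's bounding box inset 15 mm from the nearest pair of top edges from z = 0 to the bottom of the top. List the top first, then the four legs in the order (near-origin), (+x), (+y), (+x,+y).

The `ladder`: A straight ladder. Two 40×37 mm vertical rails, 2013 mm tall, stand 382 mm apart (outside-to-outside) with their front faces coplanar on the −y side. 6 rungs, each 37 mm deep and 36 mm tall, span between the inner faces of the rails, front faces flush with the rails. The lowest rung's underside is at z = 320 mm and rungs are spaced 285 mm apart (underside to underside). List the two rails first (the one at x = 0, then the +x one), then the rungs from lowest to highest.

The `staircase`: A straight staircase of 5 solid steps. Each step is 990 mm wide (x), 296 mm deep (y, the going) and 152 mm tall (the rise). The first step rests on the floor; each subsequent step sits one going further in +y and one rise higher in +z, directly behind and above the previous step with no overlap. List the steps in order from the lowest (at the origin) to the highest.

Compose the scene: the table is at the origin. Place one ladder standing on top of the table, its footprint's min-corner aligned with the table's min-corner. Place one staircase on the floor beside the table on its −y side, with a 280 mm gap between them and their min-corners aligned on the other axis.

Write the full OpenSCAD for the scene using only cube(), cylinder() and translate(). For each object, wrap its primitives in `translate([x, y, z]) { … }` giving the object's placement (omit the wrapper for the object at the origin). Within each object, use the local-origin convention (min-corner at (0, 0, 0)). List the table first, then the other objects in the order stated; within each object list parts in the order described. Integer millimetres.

translate([0, 0, 701]) cube([1200, 991, 49]);
translate([40, 40, 0]) cylinder(h = 701, r = 25);
translate([1160, 40, 0]) cylinder(h = 701, r = 25);
translate([40, 951, 0]) cylinder(h = 701, r = 25);
translate([1160, 951, 0]) cylinder(h = 701, r = 25);
translate([0, 0, 750]) {
  cube([40, 37, 2013]);
  translate([342, 0, 0]) cube([40, 37, 2013]);
  translate([40, 0, 320]) cube([302, 37, 36]);
  translate([40, 0, 605]) cube([302, 37, 36]);
  translate([40, 0, 890]) cube([302, 37, 36]);
  translate([40, 0, 1175]) cube([302, 37, 36]);
  translate([40, 0, 1460]) cube([302, 37, 36]);
  translate([40, 0, 1745]) cube([302, 37, 36]);
}
translate([0, -1760, 0]) {
  cube([990, 296, 152]);
  translate([0, 296, 152]) cube([990, 296, 152]);
  translate([0, 592, 304]) cube([990, 296, 152]);
  translate([0, 888, 456]) cube([990, 296, 152]);
  translate([0, 1184, 608]) cube([990, 296, 152]);
}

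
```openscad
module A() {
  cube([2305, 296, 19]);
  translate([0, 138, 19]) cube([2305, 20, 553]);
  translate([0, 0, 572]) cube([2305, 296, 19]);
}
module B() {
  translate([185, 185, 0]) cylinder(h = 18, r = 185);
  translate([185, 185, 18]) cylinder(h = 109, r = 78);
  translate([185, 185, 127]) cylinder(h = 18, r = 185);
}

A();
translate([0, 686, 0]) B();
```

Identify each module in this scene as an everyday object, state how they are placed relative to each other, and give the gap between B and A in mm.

The spool's nearest face is 390 mm from the I-beam's +y face.

A is an I-beam. B is a spool. The spool is on the floor beside the I-beam on its +y side. The gap between the spool and the I-beam is 390 mm.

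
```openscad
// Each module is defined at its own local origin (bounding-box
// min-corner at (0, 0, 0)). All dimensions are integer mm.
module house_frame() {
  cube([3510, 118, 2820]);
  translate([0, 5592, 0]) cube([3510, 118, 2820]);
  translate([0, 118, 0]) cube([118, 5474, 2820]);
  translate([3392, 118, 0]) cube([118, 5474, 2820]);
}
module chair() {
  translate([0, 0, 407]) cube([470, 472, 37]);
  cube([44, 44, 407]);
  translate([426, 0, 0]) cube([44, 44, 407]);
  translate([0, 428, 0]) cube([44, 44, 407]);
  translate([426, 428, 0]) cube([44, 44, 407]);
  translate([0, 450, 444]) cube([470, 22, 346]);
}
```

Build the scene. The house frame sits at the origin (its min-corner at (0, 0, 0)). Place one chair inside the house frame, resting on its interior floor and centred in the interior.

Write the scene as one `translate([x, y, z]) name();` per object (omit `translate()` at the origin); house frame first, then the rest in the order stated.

house_frame();
translate([1520, 2619, 0]) chair();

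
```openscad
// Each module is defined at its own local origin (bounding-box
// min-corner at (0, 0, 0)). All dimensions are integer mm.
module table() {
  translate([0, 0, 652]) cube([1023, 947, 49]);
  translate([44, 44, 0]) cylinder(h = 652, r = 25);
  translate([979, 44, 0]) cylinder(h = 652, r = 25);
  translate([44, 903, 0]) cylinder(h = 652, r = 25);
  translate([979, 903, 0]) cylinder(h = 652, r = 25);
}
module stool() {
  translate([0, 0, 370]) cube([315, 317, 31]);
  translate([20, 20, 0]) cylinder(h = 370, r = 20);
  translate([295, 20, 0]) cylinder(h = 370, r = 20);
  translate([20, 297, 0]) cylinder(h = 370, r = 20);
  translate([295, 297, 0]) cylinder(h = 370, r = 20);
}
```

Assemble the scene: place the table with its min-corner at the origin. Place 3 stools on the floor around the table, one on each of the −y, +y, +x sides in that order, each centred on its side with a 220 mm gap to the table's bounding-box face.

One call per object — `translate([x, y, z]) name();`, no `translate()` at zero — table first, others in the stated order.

table();
translate([354, -537, 0]) stool();
translate([354, 1167, 0]) stool();
translate([1243, 315, 0]) stool();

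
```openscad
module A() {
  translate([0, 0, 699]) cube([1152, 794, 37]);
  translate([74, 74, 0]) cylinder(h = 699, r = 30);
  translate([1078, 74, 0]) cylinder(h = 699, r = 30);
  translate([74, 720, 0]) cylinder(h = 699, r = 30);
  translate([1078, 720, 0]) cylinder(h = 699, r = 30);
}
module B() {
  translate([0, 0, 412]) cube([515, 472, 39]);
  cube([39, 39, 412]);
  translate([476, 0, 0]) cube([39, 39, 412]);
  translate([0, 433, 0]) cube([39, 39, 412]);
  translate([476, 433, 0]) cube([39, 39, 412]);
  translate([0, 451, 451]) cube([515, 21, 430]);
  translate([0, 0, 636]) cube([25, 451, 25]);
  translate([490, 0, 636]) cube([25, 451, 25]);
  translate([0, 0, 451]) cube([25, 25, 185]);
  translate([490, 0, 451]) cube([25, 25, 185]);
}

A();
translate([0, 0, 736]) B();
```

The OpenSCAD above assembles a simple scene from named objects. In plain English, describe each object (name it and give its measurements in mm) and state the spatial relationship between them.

A is a table with a 1152×794 mm rectangular top, 37 mm thick, top surface at z = 736 mm, supported by four round legs of 60 mm diameter, each leg's bounding box inset 44 mm from the nearest pair of top edges, running from the floor.

B is a chair: 515×472 mm seat, 39 mm thick, top at z = 451 mm, on four 39 mm square corner legs flush with the seat edges. A 21 mm thick backrest slab spans the full seat width, extending 430 mm above the seat top, its back face flush with the seat's +y edge. Two armrests of 25×25 mm section run along each side from the seat's front edge to the front of the backrest, top faces 210 mm above the seat top and outer faces flush with the seat's x-edges; a 25×25 mm post under the front of each armrest stands on the seat at the front corner.

The chair is on top of the table.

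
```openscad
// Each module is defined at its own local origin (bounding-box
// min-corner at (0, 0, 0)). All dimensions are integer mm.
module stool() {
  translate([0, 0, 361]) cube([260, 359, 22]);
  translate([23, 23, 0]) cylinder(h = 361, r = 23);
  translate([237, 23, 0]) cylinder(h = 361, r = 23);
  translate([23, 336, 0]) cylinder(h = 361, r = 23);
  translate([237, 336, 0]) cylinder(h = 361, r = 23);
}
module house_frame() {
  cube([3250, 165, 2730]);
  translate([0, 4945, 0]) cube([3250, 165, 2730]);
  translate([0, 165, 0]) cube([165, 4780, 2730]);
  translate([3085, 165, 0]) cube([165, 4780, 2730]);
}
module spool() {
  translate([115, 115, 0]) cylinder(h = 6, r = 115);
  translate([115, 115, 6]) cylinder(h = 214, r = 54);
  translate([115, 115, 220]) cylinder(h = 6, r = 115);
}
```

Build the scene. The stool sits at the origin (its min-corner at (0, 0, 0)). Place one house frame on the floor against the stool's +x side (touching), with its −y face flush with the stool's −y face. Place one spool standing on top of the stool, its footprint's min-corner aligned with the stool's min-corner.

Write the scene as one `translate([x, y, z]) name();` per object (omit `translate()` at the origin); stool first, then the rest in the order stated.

stool();
translate([260, 0, 0]) house_frame();
translate([0, 0, 383]) spool();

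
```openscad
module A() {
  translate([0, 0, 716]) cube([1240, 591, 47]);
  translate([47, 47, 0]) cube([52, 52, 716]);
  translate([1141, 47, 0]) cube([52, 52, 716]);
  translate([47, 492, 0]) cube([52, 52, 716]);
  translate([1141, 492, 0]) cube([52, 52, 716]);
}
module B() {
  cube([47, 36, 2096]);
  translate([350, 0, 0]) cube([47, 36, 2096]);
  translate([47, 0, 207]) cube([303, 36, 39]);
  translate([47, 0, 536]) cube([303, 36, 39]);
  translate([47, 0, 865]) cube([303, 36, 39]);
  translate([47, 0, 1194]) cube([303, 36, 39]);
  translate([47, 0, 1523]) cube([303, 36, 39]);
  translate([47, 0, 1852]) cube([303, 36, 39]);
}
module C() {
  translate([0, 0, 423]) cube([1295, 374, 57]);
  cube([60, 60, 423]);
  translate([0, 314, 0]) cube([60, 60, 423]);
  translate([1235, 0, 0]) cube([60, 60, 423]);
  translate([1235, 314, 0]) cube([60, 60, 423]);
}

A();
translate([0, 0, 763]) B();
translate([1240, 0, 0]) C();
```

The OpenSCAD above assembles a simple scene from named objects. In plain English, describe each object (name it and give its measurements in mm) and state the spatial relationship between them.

A is a table with a 1240×591 mm rectangular top, 47 mm thick, top surface at z = 763 mm, supported by four 52×52 mm square legs, each inset 47 mm from the nearest pair of top edges, running from the floor.

B is a wooden ladder with two side rails of 47×36 mm section and 2096 mm height, set 397 mm apart overall. Between them run 6 rectangular rungs (36 mm deep, 39 mm thick), front faces flush with the rails' −y face. The bottom of the first rung is 207 mm above the floor and each subsequent rung is 329 mm higher than the one below.

C is a long wooden bench with a 1295 mm (x) × 374 mm (y) seat, 57 mm thick, its top surface 480 mm above the floor. Four 60 mm square legs at the seat corners, flush with the edges, run from z = 0 to the seat underside.

The ladder is on top of the table. The bench is against the table's +x side, with their −y faces flush.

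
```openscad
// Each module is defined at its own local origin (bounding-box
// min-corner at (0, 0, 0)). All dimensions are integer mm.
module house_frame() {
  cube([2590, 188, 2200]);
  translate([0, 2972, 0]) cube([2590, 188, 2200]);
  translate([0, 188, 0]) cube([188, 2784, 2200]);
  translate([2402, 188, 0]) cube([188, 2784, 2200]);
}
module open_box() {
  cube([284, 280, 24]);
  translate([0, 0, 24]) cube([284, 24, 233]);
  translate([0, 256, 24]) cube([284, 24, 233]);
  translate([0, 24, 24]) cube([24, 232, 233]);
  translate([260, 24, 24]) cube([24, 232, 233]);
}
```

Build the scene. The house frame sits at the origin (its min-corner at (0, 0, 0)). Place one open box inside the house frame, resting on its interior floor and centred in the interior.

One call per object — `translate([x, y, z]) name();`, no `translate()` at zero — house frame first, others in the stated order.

house_frame();
translate([1153, 1440, 0]) open_box();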